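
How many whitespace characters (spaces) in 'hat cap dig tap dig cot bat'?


\s matches whitespace characters (spaces, tabs, etc.).
Text: 'hat cap dig tap dig cot bat'
This text has 7 words separated by spaces.
Number of spaces = number of words - 1 = 7 - 1 = 6

6


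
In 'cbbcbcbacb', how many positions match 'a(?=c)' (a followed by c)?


Lookahead 'a(?=c)' matches 'a' only when followed by 'c'.
String: 'cbbcbcbacb'
Checking each position where char is 'a':
  pos 7: 'a' -> MATCH (next='c')
Matching positions: [7]
Count: 1

1


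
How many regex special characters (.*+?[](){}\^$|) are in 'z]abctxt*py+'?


Regex special characters are: . * + ? [ ] ( ) { } \ ^ $ |
Scanning 'z]abctxt*py+':
  pos 1: ']' -> SPECIAL
  pos 8: '*' -> SPECIAL
  pos 11: '+' -> SPECIAL
Special chars found: [']', '*', '+']
Total: 3

3


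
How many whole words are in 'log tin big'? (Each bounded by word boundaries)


Word boundaries (\b) mark the start/end of each word.
Text: 'log tin big'
Splitting by whitespace:
  Word 1: 'log'
  Word 2: 'tin'
  Word 3: 'big'
Total whole words: 3

3


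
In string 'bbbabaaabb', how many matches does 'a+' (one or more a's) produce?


Pattern 'a+' matches one or more consecutive a's.
String: 'bbbabaaabb'
Scanning for runs of a:
  Match 1: 'a' (length 1)
  Match 2: 'aaa' (length 3)
Total matches: 2

2


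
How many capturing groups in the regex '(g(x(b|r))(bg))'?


To count capturing groups, count each '(' that starts a group.
Pattern: '(g(x(b|r))(bg))'
Walking through the pattern:
  Position 0: '(' -> group #1
  Position 2: '(' -> group #2
  Position 4: '(' -> group #3
  Position 10: '(' -> group #4
Total capturing groups: 4

4


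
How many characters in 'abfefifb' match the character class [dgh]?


Character class [dgh] matches any of: {d, g, h}
Scanning string 'abfefifb' character by character:
  pos 0: 'a' -> no
  pos 1: 'b' -> no
  pos 2: 'f' -> no
  pos 3: 'e' -> no
  pos 4: 'f' -> no
  pos 5: 'i' -> no
  pos 6: 'f' -> no
  pos 7: 'b' -> no
Total matches: 0

0


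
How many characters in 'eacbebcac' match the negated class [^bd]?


Negated class [^bd] matches any char NOT in {b, d}
Scanning 'eacbebcac':
  pos 0: 'e' -> MATCH
  pos 1: 'a' -> MATCH
  pos 2: 'c' -> MATCH
  pos 3: 'b' -> no (excluded)
  pos 4: 'e' -> MATCH
  pos 5: 'b' -> no (excluded)
  pos 6: 'c' -> MATCH
  pos 7: 'a' -> MATCH
  pos 8: 'c' -> MATCH
Total matches: 7

7


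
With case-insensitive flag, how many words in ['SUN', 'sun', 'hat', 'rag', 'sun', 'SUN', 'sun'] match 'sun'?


Case-insensitive matching: compare each word's lowercase form to 'sun'.
  'SUN' -> lower='sun' -> MATCH
  'sun' -> lower='sun' -> MATCH
  'hat' -> lower='hat' -> no
  'rag' -> lower='rag' -> no
  'sun' -> lower='sun' -> MATCH
  'SUN' -> lower='sun' -> MATCH
  'sun' -> lower='sun' -> MATCH
Matches: ['SUN', 'sun', 'sun', 'SUN', 'sun']
Count: 5

5


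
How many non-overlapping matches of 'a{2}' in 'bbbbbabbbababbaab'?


Pattern 'a{2}' matches exactly 2 consecutive a's (greedy, non-overlapping).
String: 'bbbbbabbbababbaab'
Scanning for runs of a's:
  Run at pos 5: 'a' (length 1) -> 0 match(es)
  Run at pos 9: 'a' (length 1) -> 0 match(es)
  Run at pos 11: 'a' (length 1) -> 0 match(es)
  Run at pos 14: 'aa' (length 2) -> 1 match(es)
Matches found: ['aa']
Total: 1

1


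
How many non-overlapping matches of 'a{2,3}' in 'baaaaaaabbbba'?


Pattern 'a{2,3}' matches between 2 and 3 consecutive a's (greedy).
String: 'baaaaaaabbbba'
Finding runs of a's and applying greedy matching:
  Run at pos 1: 'aaaaaaa' (length 7)
  Run at pos 12: 'a' (length 1)
Matches: ['aaa', 'aaa']
Count: 2

2


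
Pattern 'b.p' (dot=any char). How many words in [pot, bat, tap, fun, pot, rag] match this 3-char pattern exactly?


Pattern 'b.p' means: starts with 'b', any single char, ends with 'p'.
Checking each word (must be exactly 3 chars):
  'pot' (len=3): no
  'bat' (len=3): no
  'tap' (len=3): no
  'fun' (len=3): no
  'pot' (len=3): no
  'rag' (len=3): no
Matching words: []
Total: 0

0


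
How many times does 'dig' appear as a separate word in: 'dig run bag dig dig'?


Scanning each word for exact match 'dig':
  Word 1: 'dig' -> MATCH
  Word 2: 'run' -> no
  Word 3: 'bag' -> no
  Word 4: 'dig' -> MATCH
  Word 5: 'dig' -> MATCH
Total matches: 3

3


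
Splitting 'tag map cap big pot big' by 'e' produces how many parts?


Splitting by 'e' breaks the string at each occurrence of the separator.
Text: 'tag map cap big pot big'
Parts after split:
  Part 1: 'tag map cap big pot big'
Total parts: 1

1


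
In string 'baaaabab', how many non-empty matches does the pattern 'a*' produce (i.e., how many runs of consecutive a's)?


Pattern 'a*' matches zero or more a's. We want non-empty runs of consecutive a's.
String: 'baaaabab'
Walking through the string to find runs of a's:
  Run 1: positions 1-4 -> 'aaaa'
  Run 2: positions 6-6 -> 'a'
Non-empty runs found: ['aaaa', 'a']
Count: 2

2


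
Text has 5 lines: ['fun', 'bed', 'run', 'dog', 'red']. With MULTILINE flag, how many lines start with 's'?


With MULTILINE flag, ^ matches the start of each line.
Lines: ['fun', 'bed', 'run', 'dog', 'red']
Checking which lines start with 's':
  Line 1: 'fun' -> no
  Line 2: 'bed' -> no
  Line 3: 'run' -> no
  Line 4: 'dog' -> no
  Line 5: 'red' -> no
Matching lines: []
Count: 0

0


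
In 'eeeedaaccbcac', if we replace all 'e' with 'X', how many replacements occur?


re.sub('e', 'X', text) replaces every occurrence of 'e' with 'X'.
Text: 'eeeedaaccbcac'
Scanning for 'e':
  pos 0: 'e' -> replacement #1
  pos 1: 'e' -> replacement #2
  pos 2: 'e' -> replacement #3
  pos 3: 'e' -> replacement #4
Total replacements: 4

4


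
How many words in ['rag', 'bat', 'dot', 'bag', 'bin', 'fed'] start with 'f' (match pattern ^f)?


Pattern ^f anchors to start of word. Check which words begin with 'f':
  'rag' -> no
  'bat' -> no
  'dot' -> no
  'bag' -> no
  'bin' -> no
  'fed' -> MATCH (starts with 'f')
Matching words: ['fed']
Count: 1

1


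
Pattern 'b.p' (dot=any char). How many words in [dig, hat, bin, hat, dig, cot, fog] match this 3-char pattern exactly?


Pattern 'b.p' means: starts with 'b', any single char, ends with 'p'.
Checking each word (must be exactly 3 chars):
  'dig' (len=3): no
  'hat' (len=3): no
  'bin' (len=3): no
  'hat' (len=3): no
  'dig' (len=3): no
  'cot' (len=3): no
  'fog' (len=3): no
Matching words: []
Total: 0

0


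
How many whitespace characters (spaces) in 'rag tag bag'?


\s matches whitespace characters (spaces, tabs, etc.).
Text: 'rag tag bag'
This text has 3 words separated by spaces.
Number of spaces = number of words - 1 = 3 - 1 = 2

2


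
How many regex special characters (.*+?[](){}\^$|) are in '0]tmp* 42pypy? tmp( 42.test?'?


Regex special characters are: . * + ? [ ] ( ) { } \ ^ $ |
Scanning '0]tmp* 42pypy? tmp( 42.test?':
  pos 1: ']' -> SPECIAL
  pos 5: '*' -> SPECIAL
  pos 13: '?' -> SPECIAL
  pos 18: '(' -> SPECIAL
  pos 22: '.' -> SPECIAL
  pos 27: '?' -> SPECIAL
Special chars found: [']', '*', '?', '(', '.', '?']
Total: 6

6


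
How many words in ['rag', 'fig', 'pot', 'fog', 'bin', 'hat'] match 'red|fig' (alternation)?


Alternation 'red|fig' matches either 'red' or 'fig'.
Checking each word:
  'rag' -> no
  'fig' -> MATCH
  'pot' -> no
  'fog' -> no
  'bin' -> no
  'hat' -> no
Matches: ['fig']
Count: 1

1


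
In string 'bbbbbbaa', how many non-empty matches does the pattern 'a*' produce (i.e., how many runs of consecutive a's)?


Pattern 'a*' matches zero or more a's. We want non-empty runs of consecutive a's.
String: 'bbbbbbaa'
Walking through the string to find runs of a's:
  Run 1: positions 6-7 -> 'aa'
Non-empty runs found: ['aa']
Count: 1

1


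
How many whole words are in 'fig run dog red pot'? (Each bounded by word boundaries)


Word boundaries (\b) mark the start/end of each word.
Text: 'fig run dog red pot'
Splitting by whitespace:
  Word 1: 'fig'
  Word 2: 'run'
  Word 3: 'dog'
  Word 4: 'red'
  Word 5: 'pot'
Total whole words: 5

5


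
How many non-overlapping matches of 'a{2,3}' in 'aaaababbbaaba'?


Pattern 'a{2,3}' matches between 2 and 3 consecutive a's (greedy).
String: 'aaaababbbaaba'
Finding runs of a's and applying greedy matching:
  Run at pos 0: 'aaaa' (length 4)
  Run at pos 5: 'a' (length 1)
  Run at pos 9: 'aa' (length 2)
  Run at pos 12: 'a' (length 1)
Matches: ['aaa', 'aa']
Count: 2

2


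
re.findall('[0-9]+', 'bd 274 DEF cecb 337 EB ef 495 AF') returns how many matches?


Pattern '[0-9]+' finds one or more digits.
Text: 'bd 274 DEF cecb 337 EB ef 495 AF'
Scanning for matches:
  Match 1: '274'
  Match 2: '337'
  Match 3: '495'
Total matches: 3

3


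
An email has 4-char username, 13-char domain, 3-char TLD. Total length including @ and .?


An email address has format: username@domain.tld
Username length: 4
'@' character: 1
Domain length: 13
'.' character: 1
TLD length: 3
Total = 4 + 1 + 13 + 1 + 3 = 22

22


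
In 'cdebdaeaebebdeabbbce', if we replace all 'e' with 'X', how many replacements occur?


re.sub('e', 'X', text) replaces every occurrence of 'e' with 'X'.
Text: 'cdebdaeaebebdeabbbce'
Scanning for 'e':
  pos 2: 'e' -> replacement #1
  pos 6: 'e' -> replacement #2
  pos 8: 'e' -> replacement #3
  pos 10: 'e' -> replacement #4
  pos 13: 'e' -> replacement #5
  pos 19: 'e' -> replacement #6
Total replacements: 6

6


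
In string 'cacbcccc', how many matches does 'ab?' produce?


Pattern 'ab?' matches 'a' optionally followed by 'b'.
String: 'cacbcccc'
Scanning left to right for 'a' then checking next char:
  Match 1: 'a' (a not followed by b)
Total matches: 1

1


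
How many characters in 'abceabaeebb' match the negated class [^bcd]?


Negated class [^bcd] matches any char NOT in {b, c, d}
Scanning 'abceabaeebb':
  pos 0: 'a' -> MATCH
  pos 1: 'b' -> no (excluded)
  pos 2: 'c' -> no (excluded)
  pos 3: 'e' -> MATCH
  pos 4: 'a' -> MATCH
  pos 5: 'b' -> no (excluded)
  pos 6: 'a' -> MATCH
  pos 7: 'e' -> MATCH
  pos 8: 'e' -> MATCH
  pos 9: 'b' -> no (excluded)
  pos 10: 'b' -> no (excluded)
Total matches: 6

6


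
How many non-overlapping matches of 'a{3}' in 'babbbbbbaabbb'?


Pattern 'a{3}' matches exactly 3 consecutive a's (greedy, non-overlapping).
String: 'babbbbbbaabbb'
Scanning for runs of a's:
  Run at pos 1: 'a' (length 1) -> 0 match(es)
  Run at pos 8: 'aa' (length 2) -> 0 match(es)
Matches found: []
Total: 0

0


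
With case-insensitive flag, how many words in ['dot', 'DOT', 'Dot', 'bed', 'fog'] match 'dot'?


Case-insensitive matching: compare each word's lowercase form to 'dot'.
  'dot' -> lower='dot' -> MATCH
  'DOT' -> lower='dot' -> MATCH
  'Dot' -> lower='dot' -> MATCH
  'bed' -> lower='bed' -> no
  'fog' -> lower='fog' -> no
Matches: ['dot', 'DOT', 'Dot']
Count: 3

3


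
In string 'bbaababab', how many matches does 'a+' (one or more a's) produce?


Pattern 'a+' matches one or more consecutive a's.
String: 'bbaababab'
Scanning for runs of a:
  Match 1: 'aa' (length 2)
  Match 2: 'a' (length 1)
  Match 3: 'a' (length 1)
Total matches: 3

3


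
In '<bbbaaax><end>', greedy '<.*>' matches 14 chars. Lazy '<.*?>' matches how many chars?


Greedy '<.*>' tries to match as MUCH as possible.
Lazy '<.*?>' tries to match as LITTLE as possible.

String: '<bbbaaax><end>'
Greedy '<.*>' starts at first '<' and extends to the LAST '>': '<bbbaaax><end>' (14 chars)
Lazy '<.*?>' starts at first '<' and stops at the FIRST '>': '<bbbaaax>' (9 chars)

9


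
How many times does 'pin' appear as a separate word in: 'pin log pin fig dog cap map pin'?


Scanning each word for exact match 'pin':
  Word 1: 'pin' -> MATCH
  Word 2: 'log' -> no
  Word 3: 'pin' -> MATCH
  Word 4: 'fig' -> no
  Word 5: 'dog' -> no
  Word 6: 'cap' -> no
  Word 7: 'map' -> no
  Word 8: 'pin' -> MATCH
Total matches: 3

3


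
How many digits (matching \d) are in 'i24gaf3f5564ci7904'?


\d matches any digit 0-9.
Scanning 'i24gaf3f5564ci7904':
  pos 1: '2' -> DIGIT
  pos 2: '4' -> DIGIT
  pos 6: '3' -> DIGIT
  pos 8: '5' -> DIGIT
  pos 9: '5' -> DIGIT
  pos 10: '6' -> DIGIT
  pos 11: '4' -> DIGIT
  pos 14: '7' -> DIGIT
  pos 15: '9' -> DIGIT
  pos 16: '0' -> DIGIT
  pos 17: '4' -> DIGIT
Digits found: ['2', '4', '3', '5', '5', '6', '4', '7', '9', '0', '4']
Total: 11

11


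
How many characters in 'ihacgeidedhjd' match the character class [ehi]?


Character class [ehi] matches any of: {e, h, i}
Scanning string 'ihacgeidedhjd' character by character:
  pos 0: 'i' -> MATCH
  pos 1: 'h' -> MATCH
  pos 2: 'a' -> no
  pos 3: 'c' -> no
  pos 4: 'g' -> no
  pos 5: 'e' -> MATCH
  pos 6: 'i' -> MATCH
  pos 7: 'd' -> no
  pos 8: 'e' -> MATCH
  pos 9: 'd' -> no
  pos 10: 'h' -> MATCH
  pos 11: 'j' -> no
  pos 12: 'd' -> no
Total matches: 6

6


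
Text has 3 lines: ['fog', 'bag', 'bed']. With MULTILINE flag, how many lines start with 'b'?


With MULTILINE flag, ^ matches the start of each line.
Lines: ['fog', 'bag', 'bed']
Checking which lines start with 'b':
  Line 1: 'fog' -> no
  Line 2: 'bag' -> MATCH
  Line 3: 'bed' -> MATCH
Matching lines: ['bag', 'bed']
Count: 2

2


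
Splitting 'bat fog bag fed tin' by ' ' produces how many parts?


Splitting by ' ' breaks the string at each occurrence of the separator.
Text: 'bat fog bag fed tin'
Parts after split:
  Part 1: 'bat'
  Part 2: 'fog'
  Part 3: 'bag'
  Part 4: 'fed'
  Part 5: 'tin'
Total parts: 5

5


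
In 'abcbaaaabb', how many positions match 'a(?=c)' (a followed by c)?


Lookahead 'a(?=c)' matches 'a' only when followed by 'c'.
String: 'abcbaaaabb'
Checking each position where char is 'a':
  pos 0: 'a' -> no (next='b')
  pos 4: 'a' -> no (next='a')
  pos 5: 'a' -> no (next='a')
  pos 6: 'a' -> no (next='a')
  pos 7: 'a' -> no (next='b')
Matching positions: []
Count: 0

0


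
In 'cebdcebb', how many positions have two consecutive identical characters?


Looking for consecutive identical characters in 'cebdcebb':
  pos 0-1: 'c' vs 'e' -> different
  pos 1-2: 'e' vs 'b' -> different
  pos 2-3: 'b' vs 'd' -> different
  pos 3-4: 'd' vs 'c' -> different
  pos 4-5: 'c' vs 'e' -> different
  pos 5-6: 'e' vs 'b' -> different
  pos 6-7: 'b' vs 'b' -> MATCH ('bb')
Consecutive identical pairs: ['bb']
Count: 1

1


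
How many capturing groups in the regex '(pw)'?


To count capturing groups, count each '(' that starts a group.
Pattern: '(pw)'
Walking through the pattern:
  Position 0: '(' -> group #1
Total capturing groups: 1

1


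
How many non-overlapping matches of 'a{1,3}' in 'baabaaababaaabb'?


Pattern 'a{1,3}' matches between 1 and 3 consecutive a's (greedy).
String: 'baabaaababaaabb'
Finding runs of a's and applying greedy matching:
  Run at pos 1: 'aa' (length 2)
  Run at pos 4: 'aaa' (length 3)
  Run at pos 8: 'a' (length 1)
  Run at pos 10: 'aaa' (length 3)
Matches: ['aa', 'aaa', 'a', 'aaa']
Count: 4

4


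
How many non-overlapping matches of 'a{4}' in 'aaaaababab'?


Pattern 'a{4}' matches exactly 4 consecutive a's (greedy, non-overlapping).
String: 'aaaaababab'
Scanning for runs of a's:
  Run at pos 0: 'aaaaa' (length 5) -> 1 match(es)
  Run at pos 6: 'a' (length 1) -> 0 match(es)
  Run at pos 8: 'a' (length 1) -> 0 match(es)
Matches found: ['aaaa']
Total: 1

1


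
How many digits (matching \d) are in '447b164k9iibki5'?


\d matches any digit 0-9.
Scanning '447b164k9iibki5':
  pos 0: '4' -> DIGIT
  pos 1: '4' -> DIGIT
  pos 2: '7' -> DIGIT
  pos 4: '1' -> DIGIT
  pos 5: '6' -> DIGIT
  pos 6: '4' -> DIGIT
  pos 8: '9' -> DIGIT
  pos 14: '5' -> DIGIT
Digits found: ['4', '4', '7', '1', '6', '4', '9', '5']
Total: 8

8


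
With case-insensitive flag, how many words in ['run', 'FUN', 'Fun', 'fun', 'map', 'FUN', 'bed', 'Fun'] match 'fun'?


Case-insensitive matching: compare each word's lowercase form to 'fun'.
  'run' -> lower='run' -> no
  'FUN' -> lower='fun' -> MATCH
  'Fun' -> lower='fun' -> MATCH
  'fun' -> lower='fun' -> MATCH
  'map' -> lower='map' -> no
  'FUN' -> lower='fun' -> MATCH
  'bed' -> lower='bed' -> no
  'Fun' -> lower='fun' -> MATCH
Matches: ['FUN', 'Fun', 'fun', 'FUN', 'Fun']
Count: 5

5


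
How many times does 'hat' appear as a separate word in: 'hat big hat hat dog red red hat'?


Scanning each word for exact match 'hat':
  Word 1: 'hat' -> MATCH
  Word 2: 'big' -> no
  Word 3: 'hat' -> MATCH
  Word 4: 'hat' -> MATCH
  Word 5: 'dog' -> no
  Word 6: 'red' -> no
  Word 7: 'red' -> no
  Word 8: 'hat' -> MATCH
Total matches: 4

4


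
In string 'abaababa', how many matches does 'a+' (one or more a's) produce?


Pattern 'a+' matches one or more consecutive a's.
String: 'abaababa'
Scanning for runs of a:
  Match 1: 'a' (length 1)
  Match 2: 'aa' (length 2)
  Match 3: 'a' (length 1)
  Match 4: 'a' (length 1)
Total matches: 4

4


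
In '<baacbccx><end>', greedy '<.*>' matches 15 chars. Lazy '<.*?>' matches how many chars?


Greedy '<.*>' tries to match as MUCH as possible.
Lazy '<.*?>' tries to match as LITTLE as possible.

String: '<baacbccx><end>'
Greedy '<.*>' starts at first '<' and extends to the LAST '>': '<baacbccx><end>' (15 chars)
Lazy '<.*?>' starts at first '<' and stops at the FIRST '>': '<baacbccx>' (10 chars)

10


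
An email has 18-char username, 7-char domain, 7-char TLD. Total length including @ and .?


An email address has format: username@domain.tld
Username length: 18
'@' character: 1
Domain length: 7
'.' character: 1
TLD length: 7
Total = 18 + 1 + 7 + 1 + 7 = 34

34


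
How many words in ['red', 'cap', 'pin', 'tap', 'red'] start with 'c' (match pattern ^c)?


Pattern ^c anchors to start of word. Check which words begin with 'c':
  'red' -> no
  'cap' -> MATCH (starts with 'c')
  'pin' -> no
  'tap' -> no
  'red' -> no
Matching words: ['cap']
Count: 1

1


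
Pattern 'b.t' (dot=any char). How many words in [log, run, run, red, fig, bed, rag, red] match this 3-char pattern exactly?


Pattern 'b.t' means: starts with 'b', any single char, ends with 't'.
Checking each word (must be exactly 3 chars):
  'log' (len=3): no
  'run' (len=3): no
  'run' (len=3): no
  'red' (len=3): no
  'fig' (len=3): no
  'bed' (len=3): no
  'rag' (len=3): no
  'red' (len=3): no
Matching words: []
Total: 0

0


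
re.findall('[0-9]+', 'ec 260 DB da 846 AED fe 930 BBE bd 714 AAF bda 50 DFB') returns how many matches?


Pattern '[0-9]+' finds one or more digits.
Text: 'ec 260 DB da 846 AED fe 930 BBE bd 714 AAF bda 50 DFB'
Scanning for matches:
  Match 1: '260'
  Match 2: '846'
  Match 3: '930'
  Match 4: '714'
  Match 5: '50'
Total matches: 5

5


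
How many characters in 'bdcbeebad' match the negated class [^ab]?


Negated class [^ab] matches any char NOT in {a, b}
Scanning 'bdcbeebad':
  pos 0: 'b' -> no (excluded)
  pos 1: 'd' -> MATCH
  pos 2: 'c' -> MATCH
  pos 3: 'b' -> no (excluded)
  pos 4: 'e' -> MATCH
  pos 5: 'e' -> MATCH
  pos 6: 'b' -> no (excluded)
  pos 7: 'a' -> no (excluded)
  pos 8: 'd' -> MATCH
Total matches: 5

5


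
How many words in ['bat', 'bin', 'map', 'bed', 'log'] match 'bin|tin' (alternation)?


Alternation 'bin|tin' matches either 'bin' or 'tin'.
Checking each word:
  'bat' -> no
  'bin' -> MATCH
  'map' -> no
  'bed' -> no
  'log' -> no
Matches: ['bin']
Count: 1

1


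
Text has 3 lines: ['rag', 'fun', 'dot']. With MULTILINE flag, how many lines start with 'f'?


With MULTILINE flag, ^ matches the start of each line.
Lines: ['rag', 'fun', 'dot']
Checking which lines start with 'f':
  Line 1: 'rag' -> no
  Line 2: 'fun' -> MATCH
  Line 3: 'dot' -> no
Matching lines: ['fun']
Count: 1

1


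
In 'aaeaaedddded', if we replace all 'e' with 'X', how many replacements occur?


re.sub('e', 'X', text) replaces every occurrence of 'e' with 'X'.
Text: 'aaeaaedddded'
Scanning for 'e':
  pos 2: 'e' -> replacement #1
  pos 5: 'e' -> replacement #2
  pos 10: 'e' -> replacement #3
Total replacements: 3

3


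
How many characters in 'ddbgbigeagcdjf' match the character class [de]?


Character class [de] matches any of: {d, e}
Scanning string 'ddbgbigeagcdjf' character by character:
  pos 0: 'd' -> MATCH
  pos 1: 'd' -> MATCH
  pos 2: 'b' -> no
  pos 3: 'g' -> no
  pos 4: 'b' -> no
  pos 5: 'i' -> no
  pos 6: 'g' -> no
  pos 7: 'e' -> MATCH
  pos 8: 'a' -> no
  pos 9: 'g' -> no
  pos 10: 'c' -> no
  pos 11: 'd' -> MATCH
  pos 12: 'j' -> no
  pos 13: 'f' -> no
Total matches: 4

4


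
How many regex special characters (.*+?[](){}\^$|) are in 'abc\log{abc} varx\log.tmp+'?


Regex special characters are: . * + ? [ ] ( ) { } \ ^ $ |
Scanning 'abc\log{abc} varx\log.tmp+':
  pos 3: '\' -> SPECIAL
  pos 7: '{' -> SPECIAL
  pos 11: '}' -> SPECIAL
  pos 17: '\' -> SPECIAL
  pos 21: '.' -> SPECIAL
  pos 25: '+' -> SPECIAL
Special chars found: ['\\', '{', '}', '\\', '.', '+']
Total: 6

6


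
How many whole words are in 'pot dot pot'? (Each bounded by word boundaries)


Word boundaries (\b) mark the start/end of each word.
Text: 'pot dot pot'
Splitting by whitespace:
  Word 1: 'pot'
  Word 2: 'dot'
  Word 3: 'pot'
Total whole words: 3

3


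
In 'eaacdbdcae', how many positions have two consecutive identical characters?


Looking for consecutive identical characters in 'eaacdbdcae':
  pos 0-1: 'e' vs 'a' -> different
  pos 1-2: 'a' vs 'a' -> MATCH ('aa')
  pos 2-3: 'a' vs 'c' -> different
  pos 3-4: 'c' vs 'd' -> different
  pos 4-5: 'd' vs 'b' -> different
  pos 5-6: 'b' vs 'd' -> different
  pos 6-7: 'd' vs 'c' -> different
  pos 7-8: 'c' vs 'a' -> different
  pos 8-9: 'a' vs 'e' -> different
Consecutive identical pairs: ['aa']
Count: 1

1


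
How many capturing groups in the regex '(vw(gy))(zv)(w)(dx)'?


To count capturing groups, count each '(' that starts a group.
Pattern: '(vw(gy))(zv)(w)(dx)'
Walking through the pattern:
  Position 0: '(' -> group #1
  Position 3: '(' -> group #2
  Position 8: '(' -> group #3
  Position 12: '(' -> group #4
  Position 15: '(' -> group #5
Total capturing groups: 5

5


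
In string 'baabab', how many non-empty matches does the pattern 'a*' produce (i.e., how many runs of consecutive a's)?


Pattern 'a*' matches zero or more a's. We want non-empty runs of consecutive a's.
String: 'baabab'
Walking through the string to find runs of a's:
  Run 1: positions 1-2 -> 'aa'
  Run 2: positions 4-4 -> 'a'
Non-empty runs found: ['aa', 'a']
Count: 2

2


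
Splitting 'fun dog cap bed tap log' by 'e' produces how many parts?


Splitting by 'e' breaks the string at each occurrence of the separator.
Text: 'fun dog cap bed tap log'
Parts after split:
  Part 1: 'fun dog cap b'
  Part 2: 'd tap log'
Total parts: 2

2


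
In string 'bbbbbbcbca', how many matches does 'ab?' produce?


Pattern 'ab?' matches 'a' optionally followed by 'b'.
String: 'bbbbbbcbca'
Scanning left to right for 'a' then checking next char:
  Match 1: 'a' (a not followed by b)
Total matches: 1

1


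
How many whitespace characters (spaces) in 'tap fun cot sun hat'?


\s matches whitespace characters (spaces, tabs, etc.).
Text: 'tap fun cot sun hat'
This text has 5 words separated by spaces.
Number of spaces = number of words - 1 = 5 - 1 = 4

4


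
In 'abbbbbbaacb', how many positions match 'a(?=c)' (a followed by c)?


Lookahead 'a(?=c)' matches 'a' only when followed by 'c'.
String: 'abbbbbbaacb'
Checking each position where char is 'a':
  pos 0: 'a' -> no (next='b')
  pos 7: 'a' -> no (next='a')
  pos 8: 'a' -> MATCH (next='c')
Matching positions: [8]
Count: 1

1


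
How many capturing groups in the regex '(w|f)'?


To count capturing groups, count each '(' that starts a group.
Pattern: '(w|f)'
Walking through the pattern:
  Position 0: '(' -> group #1
Total capturing groups: 1

1


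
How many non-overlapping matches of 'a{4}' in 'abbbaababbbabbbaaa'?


Pattern 'a{4}' matches exactly 4 consecutive a's (greedy, non-overlapping).
String: 'abbbaababbbabbbaaa'
Scanning for runs of a's:
  Run at pos 0: 'a' (length 1) -> 0 match(es)
  Run at pos 4: 'aa' (length 2) -> 0 match(es)
  Run at pos 7: 'a' (length 1) -> 0 match(es)
  Run at pos 11: 'a' (length 1) -> 0 match(es)
  Run at pos 15: 'aaa' (length 3) -> 0 match(es)
Matches found: []
Total: 0

0


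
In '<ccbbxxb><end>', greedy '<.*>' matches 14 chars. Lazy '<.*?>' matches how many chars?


Greedy '<.*>' tries to match as MUCH as possible.
Lazy '<.*?>' tries to match as LITTLE as possible.

String: '<ccbbxxb><end>'
Greedy '<.*>' starts at first '<' and extends to the LAST '>': '<ccbbxxb><end>' (14 chars)
Lazy '<.*?>' starts at first '<' and stops at the FIRST '>': '<ccbbxxb>' (9 chars)

9


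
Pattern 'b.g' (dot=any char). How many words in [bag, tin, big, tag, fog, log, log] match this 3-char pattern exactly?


Pattern 'b.g' means: starts with 'b', any single char, ends with 'g'.
Checking each word (must be exactly 3 chars):
  'bag' (len=3): MATCH
  'tin' (len=3): no
  'big' (len=3): MATCH
  'tag' (len=3): no
  'fog' (len=3): no
  'log' (len=3): no
  'log' (len=3): no
Matching words: ['bag', 'big']
Total: 2

2


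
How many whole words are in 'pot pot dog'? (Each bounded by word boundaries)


Word boundaries (\b) mark the start/end of each word.
Text: 'pot pot dog'
Splitting by whitespace:
  Word 1: 'pot'
  Word 2: 'pot'
  Word 3: 'dog'
Total whole words: 3

3


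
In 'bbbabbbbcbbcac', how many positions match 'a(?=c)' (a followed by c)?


Lookahead 'a(?=c)' matches 'a' only when followed by 'c'.
String: 'bbbabbbbcbbcac'
Checking each position where char is 'a':
  pos 3: 'a' -> no (next='b')
  pos 12: 'a' -> MATCH (next='c')
Matching positions: [12]
Count: 1

1


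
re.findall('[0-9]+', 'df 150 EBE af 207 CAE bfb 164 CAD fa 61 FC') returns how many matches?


Pattern '[0-9]+' finds one or more digits.
Text: 'df 150 EBE af 207 CAE bfb 164 CAD fa 61 FC'
Scanning for matches:
  Match 1: '150'
  Match 2: '207'
  Match 3: '164'
  Match 4: '61'
Total matches: 4

4


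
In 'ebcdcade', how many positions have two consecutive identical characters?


Looking for consecutive identical characters in 'ebcdcade':
  pos 0-1: 'e' vs 'b' -> different
  pos 1-2: 'b' vs 'c' -> different
  pos 2-3: 'c' vs 'd' -> different
  pos 3-4: 'd' vs 'c' -> different
  pos 4-5: 'c' vs 'a' -> different
  pos 5-6: 'a' vs 'd' -> different
  pos 6-7: 'd' vs 'e' -> different
Consecutive identical pairs: []
Count: 0

0


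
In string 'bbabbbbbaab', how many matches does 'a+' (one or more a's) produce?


Pattern 'a+' matches one or more consecutive a's.
String: 'bbabbbbbaab'
Scanning for runs of a:
  Match 1: 'a' (length 1)
  Match 2: 'aa' (length 2)
Total matches: 2

2


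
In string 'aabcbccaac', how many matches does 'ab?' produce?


Pattern 'ab?' matches 'a' optionally followed by 'b'.
String: 'aabcbccaac'
Scanning left to right for 'a' then checking next char:
  Match 1: 'a' (a not followed by b)
  Match 2: 'ab' (a followed by b)
  Match 3: 'a' (a not followed by b)
  Match 4: 'a' (a not followed by b)
Total matches: 4

4


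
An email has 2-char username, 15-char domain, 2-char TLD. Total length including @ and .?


An email address has format: username@domain.tld
Username length: 2
'@' character: 1
Domain length: 15
'.' character: 1
TLD length: 2
Total = 2 + 1 + 15 + 1 + 2 = 21

21


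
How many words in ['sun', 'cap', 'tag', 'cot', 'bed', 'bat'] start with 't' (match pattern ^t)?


Pattern ^t anchors to start of word. Check which words begin with 't':
  'sun' -> no
  'cap' -> no
  'tag' -> MATCH (starts with 't')
  'cot' -> no
  'bed' -> no
  'bat' -> no
Matching words: ['tag']
Count: 1

1


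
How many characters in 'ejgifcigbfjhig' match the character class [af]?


Character class [af] matches any of: {a, f}
Scanning string 'ejgifcigbfjhig' character by character:
  pos 0: 'e' -> no
  pos 1: 'j' -> no
  pos 2: 'g' -> no
  pos 3: 'i' -> no
  pos 4: 'f' -> MATCH
  pos 5: 'c' -> no
  pos 6: 'i' -> no
  pos 7: 'g' -> no
  pos 8: 'b' -> no
  pos 9: 'f' -> MATCH
  pos 10: 'j' -> no
  pos 11: 'h' -> no
  pos 12: 'i' -> no
  pos 13: 'g' -> no
Total matches: 2

2


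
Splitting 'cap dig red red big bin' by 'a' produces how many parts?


Splitting by 'a' breaks the string at each occurrence of the separator.
Text: 'cap dig red red big bin'
Parts after split:
  Part 1: 'c'
  Part 2: 'p dig red red big bin'
Total parts: 2

2


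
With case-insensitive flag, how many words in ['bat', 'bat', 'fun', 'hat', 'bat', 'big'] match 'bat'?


Case-insensitive matching: compare each word's lowercase form to 'bat'.
  'bat' -> lower='bat' -> MATCH
  'bat' -> lower='bat' -> MATCH
  'fun' -> lower='fun' -> no
  'hat' -> lower='hat' -> no
  'bat' -> lower='bat' -> MATCH
  'big' -> lower='big' -> no
Matches: ['bat', 'bat', 'bat']
Count: 3

3


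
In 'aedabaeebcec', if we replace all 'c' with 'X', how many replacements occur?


re.sub('c', 'X', text) replaces every occurrence of 'c' with 'X'.
Text: 'aedabaeebcec'
Scanning for 'c':
  pos 9: 'c' -> replacement #1
  pos 11: 'c' -> replacement #2
Total replacements: 2

2


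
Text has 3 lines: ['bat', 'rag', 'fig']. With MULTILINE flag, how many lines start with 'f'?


With MULTILINE flag, ^ matches the start of each line.
Lines: ['bat', 'rag', 'fig']
Checking which lines start with 'f':
  Line 1: 'bat' -> no
  Line 2: 'rag' -> no
  Line 3: 'fig' -> MATCH
Matching lines: ['fig']
Count: 1

1


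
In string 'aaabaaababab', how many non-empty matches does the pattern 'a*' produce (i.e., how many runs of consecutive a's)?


Pattern 'a*' matches zero or more a's. We want non-empty runs of consecutive a's.
String: 'aaabaaababab'
Walking through the string to find runs of a's:
  Run 1: positions 0-2 -> 'aaa'
  Run 2: positions 4-6 -> 'aaa'
  Run 3: positions 8-8 -> 'a'
  Run 4: positions 10-10 -> 'a'
Non-empty runs found: ['aaa', 'aaa', 'a', 'a']
Count: 4

4


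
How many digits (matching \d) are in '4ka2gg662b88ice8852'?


\d matches any digit 0-9.
Scanning '4ka2gg662b88ice8852':
  pos 0: '4' -> DIGIT
  pos 3: '2' -> DIGIT
  pos 6: '6' -> DIGIT
  pos 7: '6' -> DIGIT
  pos 8: '2' -> DIGIT
  pos 10: '8' -> DIGIT
  pos 11: '8' -> DIGIT
  pos 15: '8' -> DIGIT
  pos 16: '8' -> DIGIT
  pos 17: '5' -> DIGIT
  pos 18: '2' -> DIGIT
Digits found: ['4', '2', '6', '6', '2', '8', '8', '8', '8', '5', '2']
Total: 11

11


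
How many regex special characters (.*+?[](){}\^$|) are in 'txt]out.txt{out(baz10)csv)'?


Regex special characters are: . * + ? [ ] ( ) { } \ ^ $ |
Scanning 'txt]out.txt{out(baz10)csv)':
  pos 3: ']' -> SPECIAL
  pos 7: '.' -> SPECIAL
  pos 11: '{' -> SPECIAL
  pos 15: '(' -> SPECIAL
  pos 21: ')' -> SPECIAL
  pos 25: ')' -> SPECIAL
Special chars found: [']', '.', '{', '(', ')', ')']
Total: 6

6


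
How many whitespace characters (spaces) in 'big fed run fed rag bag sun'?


\s matches whitespace characters (spaces, tabs, etc.).
Text: 'big fed run fed rag bag sun'
This text has 7 words separated by spaces.
Number of spaces = number of words - 1 = 7 - 1 = 6

6


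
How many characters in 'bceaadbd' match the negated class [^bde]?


Negated class [^bde] matches any char NOT in {b, d, e}
Scanning 'bceaadbd':
  pos 0: 'b' -> no (excluded)
  pos 1: 'c' -> MATCH
  pos 2: 'e' -> no (excluded)
  pos 3: 'a' -> MATCH
  pos 4: 'a' -> MATCH
  pos 5: 'd' -> no (excluded)
  pos 6: 'b' -> no (excluded)
  pos 7: 'd' -> no (excluded)
Total matches: 3

3


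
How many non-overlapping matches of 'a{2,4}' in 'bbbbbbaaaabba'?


Pattern 'a{2,4}' matches between 2 and 4 consecutive a's (greedy).
String: 'bbbbbbaaaabba'
Finding runs of a's and applying greedy matching:
  Run at pos 6: 'aaaa' (length 4)
  Run at pos 12: 'a' (length 1)
Matches: ['aaaa']
Count: 1

1


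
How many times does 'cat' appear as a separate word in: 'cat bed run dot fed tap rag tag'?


Scanning each word for exact match 'cat':
  Word 1: 'cat' -> MATCH
  Word 2: 'bed' -> no
  Word 3: 'run' -> no
  Word 4: 'dot' -> no
  Word 5: 'fed' -> no
  Word 6: 'tap' -> no
  Word 7: 'rag' -> no
  Word 8: 'tag' -> no
Total matches: 1

1


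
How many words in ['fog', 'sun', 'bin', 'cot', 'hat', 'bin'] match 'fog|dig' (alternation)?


Alternation 'fog|dig' matches either 'fog' or 'dig'.
Checking each word:
  'fog' -> MATCH
  'sun' -> no
  'bin' -> no
  'cot' -> no
  'hat' -> no
  'bin' -> no
Matches: ['fog']
Count: 1

1


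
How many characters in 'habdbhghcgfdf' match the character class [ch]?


Character class [ch] matches any of: {c, h}
Scanning string 'habdbhghcgfdf' character by character:
  pos 0: 'h' -> MATCH
  pos 1: 'a' -> no
  pos 2: 'b' -> no
  pos 3: 'd' -> no
  pos 4: 'b' -> no
  pos 5: 'h' -> MATCH
  pos 6: 'g' -> no
  pos 7: 'h' -> MATCH
  pos 8: 'c' -> MATCH
  pos 9: 'g' -> no
  pos 10: 'f' -> no
  pos 11: 'd' -> no
  pos 12: 'f' -> no
Total matches: 4

4


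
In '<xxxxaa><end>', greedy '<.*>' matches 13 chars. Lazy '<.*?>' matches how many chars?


Greedy '<.*>' tries to match as MUCH as possible.
Lazy '<.*?>' tries to match as LITTLE as possible.

String: '<xxxxaa><end>'
Greedy '<.*>' starts at first '<' and extends to the LAST '>': '<xxxxaa><end>' (13 chars)
Lazy '<.*?>' starts at first '<' and stops at the FIRST '>': '<xxxxaa>' (8 chars)

8


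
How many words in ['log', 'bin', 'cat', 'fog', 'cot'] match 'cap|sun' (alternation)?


Alternation 'cap|sun' matches either 'cap' or 'sun'.
Checking each word:
  'log' -> no
  'bin' -> no
  'cat' -> no
  'fog' -> no
  'cot' -> no
Matches: []
Count: 0

0


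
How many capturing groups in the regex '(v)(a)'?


To count capturing groups, count each '(' that starts a group.
Pattern: '(v)(a)'
Walking through the pattern:
  Position 0: '(' -> group #1
  Position 3: '(' -> group #2
Total capturing groups: 2

2


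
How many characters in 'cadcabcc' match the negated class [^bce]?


Negated class [^bce] matches any char NOT in {b, c, e}
Scanning 'cadcabcc':
  pos 0: 'c' -> no (excluded)
  pos 1: 'a' -> MATCH
  pos 2: 'd' -> MATCH
  pos 3: 'c' -> no (excluded)
  pos 4: 'a' -> MATCH
  pos 5: 'b' -> no (excluded)
  pos 6: 'c' -> no (excluded)
  pos 7: 'c' -> no (excluded)
Total matches: 3

3


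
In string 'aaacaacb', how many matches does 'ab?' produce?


Pattern 'ab?' matches 'a' optionally followed by 'b'.
String: 'aaacaacb'
Scanning left to right for 'a' then checking next char:
  Match 1: 'a' (a not followed by b)
  Match 2: 'a' (a not followed by b)
  Match 3: 'a' (a not followed by b)
  Match 4: 'a' (a not followed by b)
  Match 5: 'a' (a not followed by b)
Total matches: 5

5


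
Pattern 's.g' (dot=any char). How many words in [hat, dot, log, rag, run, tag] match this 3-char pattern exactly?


Pattern 's.g' means: starts with 's', any single char, ends with 'g'.
Checking each word (must be exactly 3 chars):
  'hat' (len=3): no
  'dot' (len=3): no
  'log' (len=3): no
  'rag' (len=3): no
  'run' (len=3): no
  'tag' (len=3): no
Matching words: []
Total: 0

0


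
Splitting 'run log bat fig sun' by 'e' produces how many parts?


Splitting by 'e' breaks the string at each occurrence of the separator.
Text: 'run log bat fig sun'
Parts after split:
  Part 1: 'run log bat fig sun'
Total parts: 1

1


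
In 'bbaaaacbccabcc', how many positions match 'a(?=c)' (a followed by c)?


Lookahead 'a(?=c)' matches 'a' only when followed by 'c'.
String: 'bbaaaacbccabcc'
Checking each position where char is 'a':
  pos 2: 'a' -> no (next='a')
  pos 3: 'a' -> no (next='a')
  pos 4: 'a' -> no (next='a')
  pos 5: 'a' -> MATCH (next='c')
  pos 10: 'a' -> no (next='b')
Matching positions: [5]
Count: 1

1


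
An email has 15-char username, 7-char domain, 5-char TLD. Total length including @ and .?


An email address has format: username@domain.tld
Username length: 15
'@' character: 1
Domain length: 7
'.' character: 1
TLD length: 5
Total = 15 + 1 + 7 + 1 + 5 = 29

29


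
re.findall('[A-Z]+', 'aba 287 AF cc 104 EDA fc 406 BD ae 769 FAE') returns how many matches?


Pattern '[A-Z]+' finds one or more uppercase letters.
Text: 'aba 287 AF cc 104 EDA fc 406 BD ae 769 FAE'
Scanning for matches:
  Match 1: 'AF'
  Match 2: 'EDA'
  Match 3: 'BD'
  Match 4: 'FAE'
Total matches: 4

4


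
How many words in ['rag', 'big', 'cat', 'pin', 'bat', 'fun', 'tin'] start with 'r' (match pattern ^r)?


Pattern ^r anchors to start of word. Check which words begin with 'r':
  'rag' -> MATCH (starts with 'r')
  'big' -> no
  'cat' -> no
  'pin' -> no
  'bat' -> no
  'fun' -> no
  'tin' -> no
Matching words: ['rag']
Count: 1

1


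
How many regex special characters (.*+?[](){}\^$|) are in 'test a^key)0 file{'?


Regex special characters are: . * + ? [ ] ( ) { } \ ^ $ |
Scanning 'test a^key)0 file{':
  pos 6: '^' -> SPECIAL
  pos 10: ')' -> SPECIAL
  pos 17: '{' -> SPECIAL
Special chars found: ['^', ')', '{']
Total: 3

3


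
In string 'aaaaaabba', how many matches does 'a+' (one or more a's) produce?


Pattern 'a+' matches one or more consecutive a's.
String: 'aaaaaabba'
Scanning for runs of a:
  Match 1: 'aaaaaa' (length 6)
  Match 2: 'a' (length 1)
Total matches: 2

2


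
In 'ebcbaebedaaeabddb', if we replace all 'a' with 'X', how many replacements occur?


re.sub('a', 'X', text) replaces every occurrence of 'a' with 'X'.
Text: 'ebcbaebedaaeabddb'
Scanning for 'a':
  pos 4: 'a' -> replacement #1
  pos 9: 'a' -> replacement #2
  pos 10: 'a' -> replacement #3
  pos 12: 'a' -> replacement #4
Total replacements: 4

4


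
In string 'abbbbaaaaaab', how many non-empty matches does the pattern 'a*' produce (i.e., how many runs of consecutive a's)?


Pattern 'a*' matches zero or more a's. We want non-empty runs of consecutive a's.
String: 'abbbbaaaaaab'
Walking through the string to find runs of a's:
  Run 1: positions 0-0 -> 'a'
  Run 2: positions 5-10 -> 'aaaaaa'
Non-empty runs found: ['a', 'aaaaaa']
Count: 2

2


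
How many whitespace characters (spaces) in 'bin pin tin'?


\s matches whitespace characters (spaces, tabs, etc.).
Text: 'bin pin tin'
This text has 3 words separated by spaces.
Number of spaces = number of words - 1 = 3 - 1 = 2

2


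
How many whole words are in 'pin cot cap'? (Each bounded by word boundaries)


Word boundaries (\b) mark the start/end of each word.
Text: 'pin cot cap'
Splitting by whitespace:
  Word 1: 'pin'
  Word 2: 'cot'
  Word 3: 'cap'
Total whole words: 3

3


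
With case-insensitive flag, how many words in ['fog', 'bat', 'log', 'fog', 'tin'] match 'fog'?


Case-insensitive matching: compare each word's lowercase form to 'fog'.
  'fog' -> lower='fog' -> MATCH
  'bat' -> lower='bat' -> no
  'log' -> lower='log' -> no
  'fog' -> lower='fog' -> MATCH
  'tin' -> lower='tin' -> no
Matches: ['fog', 'fog']
Count: 2

2


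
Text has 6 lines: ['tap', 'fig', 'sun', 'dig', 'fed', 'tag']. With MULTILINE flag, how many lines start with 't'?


With MULTILINE flag, ^ matches the start of each line.
Lines: ['tap', 'fig', 'sun', 'dig', 'fed', 'tag']
Checking which lines start with 't':
  Line 1: 'tap' -> MATCH
  Line 2: 'fig' -> no
  Line 3: 'sun' -> no
  Line 4: 'dig' -> no
  Line 5: 'fed' -> no
  Line 6: 'tag' -> MATCH
Matching lines: ['tap', 'tag']
Count: 2

2


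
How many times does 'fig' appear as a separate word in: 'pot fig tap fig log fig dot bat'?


Scanning each word for exact match 'fig':
  Word 1: 'pot' -> no
  Word 2: 'fig' -> MATCH
  Word 3: 'tap' -> no
  Word 4: 'fig' -> MATCH
  Word 5: 'log' -> no
  Word 6: 'fig' -> MATCH
  Word 7: 'dot' -> no
  Word 8: 'bat' -> no
Total matches: 3

3


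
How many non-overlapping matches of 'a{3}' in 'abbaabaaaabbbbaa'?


Pattern 'a{3}' matches exactly 3 consecutive a's (greedy, non-overlapping).
String: 'abbaabaaaabbbbaa'
Scanning for runs of a's:
  Run at pos 0: 'a' (length 1) -> 0 match(es)
  Run at pos 3: 'aa' (length 2) -> 0 match(es)
  Run at pos 6: 'aaaa' (length 4) -> 1 match(es)
  Run at pos 14: 'aa' (length 2) -> 0 match(es)
Matches found: ['aaa']
Total: 1

1


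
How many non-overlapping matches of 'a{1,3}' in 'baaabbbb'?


Pattern 'a{1,3}' matches between 1 and 3 consecutive a's (greedy).
String: 'baaabbbb'
Finding runs of a's and applying greedy matching:
  Run at pos 1: 'aaa' (length 3)
Matches: ['aaa']
Count: 1

1
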